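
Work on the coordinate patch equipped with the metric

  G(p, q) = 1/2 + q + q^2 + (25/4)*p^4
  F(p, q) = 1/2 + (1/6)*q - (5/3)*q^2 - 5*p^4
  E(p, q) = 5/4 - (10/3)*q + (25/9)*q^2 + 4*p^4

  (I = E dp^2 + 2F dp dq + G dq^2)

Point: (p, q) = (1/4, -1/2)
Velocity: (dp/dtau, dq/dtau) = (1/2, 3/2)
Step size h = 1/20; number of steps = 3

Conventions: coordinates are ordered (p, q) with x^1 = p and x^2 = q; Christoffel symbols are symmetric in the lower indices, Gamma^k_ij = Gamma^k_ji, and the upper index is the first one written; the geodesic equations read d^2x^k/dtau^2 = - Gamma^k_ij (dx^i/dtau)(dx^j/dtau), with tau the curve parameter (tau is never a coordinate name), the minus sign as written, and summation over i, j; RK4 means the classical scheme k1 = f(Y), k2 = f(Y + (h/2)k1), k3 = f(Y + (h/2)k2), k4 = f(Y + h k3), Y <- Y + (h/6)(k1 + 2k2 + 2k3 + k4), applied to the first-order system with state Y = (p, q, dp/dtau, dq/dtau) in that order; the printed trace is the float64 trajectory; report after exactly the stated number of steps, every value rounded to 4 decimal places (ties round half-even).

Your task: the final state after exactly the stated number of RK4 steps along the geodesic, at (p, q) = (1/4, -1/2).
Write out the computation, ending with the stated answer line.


f(Y) = (dp/dtau, dq/dtau, -Gamma^p_ij Y'^i Y'^j, -Gamma^q_ij Y'^i Y'^j) with the Gammas evaluated at the stage position; h = 0.050000; intermediate values shown to 6 dp
step 0: p = 0.2500, q = -0.5000, dp/dtau = 0.5000, dq/dtau = 1.5000
step 1:
  k1: at (p, q) = (0.250000, -0.500000), (dp/dtau, dq/dtau) = (0.500000, 1.500000); Gamma_ppp = 0.088332, Gamma_ppq = -0.838997, Gamma_pqq = 0.451825, Gamma_qpp = 10.002333, Gamma_qpq = 0.652029, Gamma_qqq = 0.032158; k1 = (0.500000, 1.500000, 0.219807, -3.550983)
  k2: at (p, q) = (0.262500, -0.462500), (dp/dtau, dq/dtau) = (0.505495, 1.411225); Gamma_ppp = -0.073089, Gamma_ppq = -0.878572, Gamma_pqq = 0.434486, Gamma_qpp = 9.224185, Gamma_qpq = 0.937748, Gamma_qqq = 0.067462; k2 = (0.505495, 1.411225, 0.406862, -3.829285)
  k3: at (p, q) = (0.262637, -0.464719), (dp/dtau, dq/dtau) = (0.510172, 1.404268); Gamma_ppp = -0.062588, Gamma_ppq = -0.875815, Gamma_pqq = 0.434973, Gamma_qpp = 9.244912, Gamma_qpq = 0.926926, Gamma_qqq = 0.065472; k3 = (0.510172, 1.404268, 0.413436, -3.863461)
  k4: at (p, q) = (0.275509, -0.429787), (dp/dtau, dq/dtau) = (0.520672, 1.306827); Gamma_ppp = -0.188870, Gamma_ppq = -0.922581, Gamma_pqq = 0.412479, Gamma_qpp = 8.453945, Gamma_qpq = 1.189273, Gamma_qqq = 0.111326; k4 = (0.520672, 1.306827, 0.602272, -4.100408)
  Y <- Y + (h/6)(k1 + 2k2 + 2k3 + k4): p = 0.2754, q = -0.4297, dp/dtau = 0.5205, dq/dtau = 1.3080
step 2:
  k1: at (p, q) = (0.275433, -0.429685), (dp/dtau, dq/dtau) = (0.520522, 1.308026); Gamma_ppp = -0.189494, Gamma_ppq = -0.922740, Gamma_pqq = 0.412509, Gamma_qpp = 8.455201, Gamma_qpq = 1.189305, Gamma_qqq = 0.111400; k1 = (0.520522, 1.308026, 0.602074, -4.100972)
  k2: at (p, q) = (0.288446, -0.396984), (dp/dtau, dq/dtau) = (0.535574, 1.205502); Gamma_ppp = -0.281078, Gamma_ppq = -0.975431, Gamma_pqq = 0.384119, Gamma_qpp = 7.660329, Gamma_qpq = 1.425563, Gamma_qqq = 0.166381; k2 = (0.535574, 1.205502, 0.781955, -4.279865)
  k3: at (p, q) = (0.288823, -0.399547), (dp/dtau, dq/dtau) = (0.540071, 1.201029); Gamma_ppp = -0.270151, Gamma_ppq = -0.970885, Gamma_pqq = 0.385102, Gamma_qpp = 7.676553, Gamma_qpq = 1.415950, Gamma_qqq = 0.162745; k3 = (0.540071, 1.201029, 0.782810, -4.310716)
  k4: at (p, q) = (0.302437, -0.369633), (dp/dtau, dq/dtau) = (0.559663, 1.092490); Gamma_ppp = -0.324495, Gamma_ppq = -1.025120, Gamma_pqq = 0.350717, Gamma_qpp = 6.874567, Gamma_qpq = 1.625130, Gamma_qqq = 0.222838; k4 = (0.559663, 1.092490, 0.936616, -4.406528)
  Y <- Y + (h/6)(k1 + 2k2 + 2k3 + k4): p = 0.3024, q = -0.3696, dp/dtau = 0.5594, dq/dtau = 1.0940
step 3:
  k1: at (p, q) = (0.302362, -0.369572), (dp/dtau, dq/dtau) = (0.559424, 1.093954); Gamma_ppp = -0.325007, Gamma_ppq = -1.025253, Gamma_pqq = 0.350766, Gamma_qpp = 6.876477, Gamma_qpq = 1.624990, Gamma_qqq = 0.222890; k1 = (0.559424, 1.093954, 0.936817, -4.407707)
  k2: at (p, q) = (0.316348, -0.342223), (dp/dtau, dq/dtau) = (0.582845, 0.983761); Gamma_ppp = -0.344265, Gamma_ppq = -1.079071, Gamma_pqq = 0.310285, Gamma_qpp = 6.080701, Gamma_qpq = 1.804683, Gamma_qqq = 0.285746; k2 = (0.582845, 0.983761, 1.054096, -4.411740)
  k3: at (p, q) = (0.316933, -0.344978), (dp/dtau, dq/dtau) = (0.585777, 0.983660); Gamma_ppp = -0.333831, Gamma_ppq = -1.072965, Gamma_pqq = 0.311922, Gamma_qpp = 6.090047, Gamma_qpq = 1.797070, Gamma_qqq = 0.280639; k3 = (0.585777, 0.983660, 1.049233, -4.432207)
  k4: at (p, q) = (0.331651, -0.320389), (dp/dtau, dq/dtau) = (0.611886, 0.872343); Gamma_ppp = -0.319530, Gamma_ppq = -1.122239, Gamma_pqq = 0.265917, Gamma_qpp = 5.297272, Gamma_qpq = 1.948454, Gamma_qqq = 0.342107; k4 = (0.611886, 0.872343, 1.115321, -4.323729)
  Y <- Y + (h/6)(k1 + 2k2 + 2k3 + k4): p = 0.3316, q = -0.3204, dp/dtau = 0.6116, dq/dtau = 0.8738

Answer: p = 0.3316, q = -0.3204, dp/dtau = 0.6116, dq/dtau = 0.8738


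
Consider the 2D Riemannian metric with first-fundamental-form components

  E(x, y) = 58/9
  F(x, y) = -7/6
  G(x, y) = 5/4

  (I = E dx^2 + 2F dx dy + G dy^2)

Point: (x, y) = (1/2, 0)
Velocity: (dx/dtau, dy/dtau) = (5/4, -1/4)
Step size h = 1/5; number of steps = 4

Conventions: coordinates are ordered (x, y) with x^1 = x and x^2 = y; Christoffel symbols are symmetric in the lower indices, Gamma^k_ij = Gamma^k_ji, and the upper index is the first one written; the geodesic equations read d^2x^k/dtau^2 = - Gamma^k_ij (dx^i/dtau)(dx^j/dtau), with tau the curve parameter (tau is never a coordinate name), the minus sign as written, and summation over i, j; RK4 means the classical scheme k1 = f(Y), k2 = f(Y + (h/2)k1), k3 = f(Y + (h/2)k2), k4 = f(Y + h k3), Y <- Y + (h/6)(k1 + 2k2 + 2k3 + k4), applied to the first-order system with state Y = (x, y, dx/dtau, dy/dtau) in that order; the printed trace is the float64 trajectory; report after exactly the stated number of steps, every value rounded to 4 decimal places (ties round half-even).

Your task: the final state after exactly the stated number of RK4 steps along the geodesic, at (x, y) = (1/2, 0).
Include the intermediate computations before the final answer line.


f(Y) = (dx/dtau, dy/dtau, -Gamma^x_ij Y'^i Y'^j, -Gamma^y_ij Y'^i Y'^j) with the Gammas evaluated at the stage position; h = 0.200000; intermediate values shown to 6 dp
step 0: x = 0.5000, y = 0.0000, dx/dtau = 1.2500, dy/dtau = -0.2500
step 1:
  k1: at (x, y) = (0.500000, 0.000000), (dx/dtau, dy/dtau) = (1.250000, -0.250000); Gamma_xxx = 0.000000, Gamma_xxy = 0.000000, Gamma_xyy = 0.000000, Gamma_yxx = 0.000000, Gamma_yxy = 0.000000, Gamma_yyy = 0.000000; k1 = (1.250000, -0.250000, 0.000000, 0.000000)
  k2: at (x, y) = (0.625000, -0.025000), (dx/dtau, dy/dtau) = (1.250000, -0.250000); Gamma_xxx = 0.000000, Gamma_xxy = 0.000000, Gamma_xyy = 0.000000, Gamma_yxx = 0.000000, Gamma_yxy = 0.000000, Gamma_yyy = 0.000000; k2 = (1.250000, -0.250000, 0.000000, 0.000000)
  k3: at (x, y) = (0.625000, -0.025000), (dx/dtau, dy/dtau) = (1.250000, -0.250000); Gamma_xxx = 0.000000, Gamma_xxy = 0.000000, Gamma_xyy = 0.000000, Gamma_yxx = 0.000000, Gamma_yxy = 0.000000, Gamma_yyy = 0.000000; k3 = (1.250000, -0.250000, 0.000000, 0.000000)
  k4: at (x, y) = (0.750000, -0.050000), (dx/dtau, dy/dtau) = (1.250000, -0.250000); Gamma_xxx = 0.000000, Gamma_xxy = 0.000000, Gamma_xyy = 0.000000, Gamma_yxx = 0.000000, Gamma_yxy = 0.000000, Gamma_yyy = 0.000000; k4 = (1.250000, -0.250000, 0.000000, 0.000000)
  Y <- Y + (h/6)(k1 + 2k2 + 2k3 + k4): x = 0.7500, y = -0.0500, dx/dtau = 1.2500, dy/dtau = -0.2500
step 2:
  k1: at (x, y) = (0.750000, -0.050000), (dx/dtau, dy/dtau) = (1.250000, -0.250000); Gamma_xxx = 0.000000, Gamma_xxy = 0.000000, Gamma_xyy = 0.000000, Gamma_yxx = 0.000000, Gamma_yxy = 0.000000, Gamma_yyy = 0.000000; k1 = (1.250000, -0.250000, 0.000000, 0.000000)
  k2: at (x, y) = (0.875000, -0.075000), (dx/dtau, dy/dtau) = (1.250000, -0.250000); Gamma_xxx = 0.000000, Gamma_xxy = 0.000000, Gamma_xyy = 0.000000, Gamma_yxx = 0.000000, Gamma_yxy = 0.000000, Gamma_yyy = 0.000000; k2 = (1.250000, -0.250000, 0.000000, 0.000000)
  k3: at (x, y) = (0.875000, -0.075000), (dx/dtau, dy/dtau) = (1.250000, -0.250000); Gamma_xxx = 0.000000, Gamma_xxy = 0.000000, Gamma_xyy = 0.000000, Gamma_yxx = 0.000000, Gamma_yxy = 0.000000, Gamma_yyy = 0.000000; k3 = (1.250000, -0.250000, 0.000000, 0.000000)
  k4: at (x, y) = (1.000000, -0.100000), (dx/dtau, dy/dtau) = (1.250000, -0.250000); Gamma_xxx = 0.000000, Gamma_xxy = 0.000000, Gamma_xyy = 0.000000, Gamma_yxx = 0.000000, Gamma_yxy = 0.000000, Gamma_yyy = 0.000000; k4 = (1.250000, -0.250000, 0.000000, 0.000000)
  Y <- Y + (h/6)(k1 + 2k2 + 2k3 + k4): x = 1.0000, y = -0.1000, dx/dtau = 1.2500, dy/dtau = -0.2500
step 3:
  k1: at (x, y) = (1.000000, -0.100000), (dx/dtau, dy/dtau) = (1.250000, -0.250000); Gamma_xxx = 0.000000, Gamma_xxy = 0.000000, Gamma_xyy = 0.000000, Gamma_yxx = 0.000000, Gamma_yxy = 0.000000, Gamma_yyy = 0.000000; k1 = (1.250000, -0.250000, 0.000000, 0.000000)
  k2: at (x, y) = (1.125000, -0.125000), (dx/dtau, dy/dtau) = (1.250000, -0.250000); Gamma_xxx = 0.000000, Gamma_xxy = 0.000000, Gamma_xyy = 0.000000, Gamma_yxx = 0.000000, Gamma_yxy = 0.000000, Gamma_yyy = 0.000000; k2 = (1.250000, -0.250000, 0.000000, 0.000000)
  k3: at (x, y) = (1.125000, -0.125000), (dx/dtau, dy/dtau) = (1.250000, -0.250000); Gamma_xxx = 0.000000, Gamma_xxy = 0.000000, Gamma_xyy = 0.000000, Gamma_yxx = 0.000000, Gamma_yxy = 0.000000, Gamma_yyy = 0.000000; k3 = (1.250000, -0.250000, 0.000000, 0.000000)
  k4: at (x, y) = (1.250000, -0.150000), (dx/dtau, dy/dtau) = (1.250000, -0.250000); Gamma_xxx = 0.000000, Gamma_xxy = 0.000000, Gamma_xyy = 0.000000, Gamma_yxx = 0.000000, Gamma_yxy = 0.000000, Gamma_yyy = 0.000000; k4 = (1.250000, -0.250000, 0.000000, 0.000000)
  Y <- Y + (h/6)(k1 + 2k2 + 2k3 + k4): x = 1.2500, y = -0.1500, dx/dtau = 1.2500, dy/dtau = -0.2500
step 4:
  k1: at (x, y) = (1.250000, -0.150000), (dx/dtau, dy/dtau) = (1.250000, -0.250000); Gamma_xxx = 0.000000, Gamma_xxy = 0.000000, Gamma_xyy = 0.000000, Gamma_yxx = 0.000000, Gamma_yxy = 0.000000, Gamma_yyy = 0.000000; k1 = (1.250000, -0.250000, 0.000000, 0.000000)
  k2: at (x, y) = (1.375000, -0.175000), (dx/dtau, dy/dtau) = (1.250000, -0.250000); Gamma_xxx = 0.000000, Gamma_xxy = 0.000000, Gamma_xyy = 0.000000, Gamma_yxx = 0.000000, Gamma_yxy = 0.000000, Gamma_yyy = 0.000000; k2 = (1.250000, -0.250000, 0.000000, 0.000000)
  k3: at (x, y) = (1.375000, -0.175000), (dx/dtau, dy/dtau) = (1.250000, -0.250000); Gamma_xxx = 0.000000, Gamma_xxy = 0.000000, Gamma_xyy = 0.000000, Gamma_yxx = 0.000000, Gamma_yxy = 0.000000, Gamma_yyy = 0.000000; k3 = (1.250000, -0.250000, 0.000000, 0.000000)
  k4: at (x, y) = (1.500000, -0.200000), (dx/dtau, dy/dtau) = (1.250000, -0.250000); Gamma_xxx = 0.000000, Gamma_xxy = 0.000000, Gamma_xyy = 0.000000, Gamma_yxx = 0.000000, Gamma_yxy = 0.000000, Gamma_yyy = 0.000000; k4 = (1.250000, -0.250000, 0.000000, 0.000000)
  Y <- Y + (h/6)(k1 + 2k2 + 2k3 + k4): x = 1.5000, y = -0.2000, dx/dtau = 1.2500, dy/dtau = -0.2500

Answer: x = 1.5000, y = -0.2000, dx/dtau = 1.2500, dy/dtau = -0.2500


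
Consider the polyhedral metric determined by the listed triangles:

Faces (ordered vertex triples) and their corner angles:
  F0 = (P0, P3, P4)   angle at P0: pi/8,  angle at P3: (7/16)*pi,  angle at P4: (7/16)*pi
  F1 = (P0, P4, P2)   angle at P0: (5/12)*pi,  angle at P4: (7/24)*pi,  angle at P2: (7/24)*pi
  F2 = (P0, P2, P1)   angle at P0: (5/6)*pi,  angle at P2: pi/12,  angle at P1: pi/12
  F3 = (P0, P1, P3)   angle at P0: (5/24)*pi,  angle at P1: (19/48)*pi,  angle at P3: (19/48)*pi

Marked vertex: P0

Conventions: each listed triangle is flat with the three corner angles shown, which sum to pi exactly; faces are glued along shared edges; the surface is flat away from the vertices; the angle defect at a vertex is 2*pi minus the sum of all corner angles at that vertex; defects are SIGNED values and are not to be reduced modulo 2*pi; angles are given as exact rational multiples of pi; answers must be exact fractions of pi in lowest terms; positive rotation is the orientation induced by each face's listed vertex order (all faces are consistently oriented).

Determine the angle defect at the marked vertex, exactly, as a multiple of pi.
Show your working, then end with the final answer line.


Sum of corner angles at P0: (19/12)*pi
defect = 2*pi - (19/12)*pi

Answer: defect(P0) = (5/12)*pi


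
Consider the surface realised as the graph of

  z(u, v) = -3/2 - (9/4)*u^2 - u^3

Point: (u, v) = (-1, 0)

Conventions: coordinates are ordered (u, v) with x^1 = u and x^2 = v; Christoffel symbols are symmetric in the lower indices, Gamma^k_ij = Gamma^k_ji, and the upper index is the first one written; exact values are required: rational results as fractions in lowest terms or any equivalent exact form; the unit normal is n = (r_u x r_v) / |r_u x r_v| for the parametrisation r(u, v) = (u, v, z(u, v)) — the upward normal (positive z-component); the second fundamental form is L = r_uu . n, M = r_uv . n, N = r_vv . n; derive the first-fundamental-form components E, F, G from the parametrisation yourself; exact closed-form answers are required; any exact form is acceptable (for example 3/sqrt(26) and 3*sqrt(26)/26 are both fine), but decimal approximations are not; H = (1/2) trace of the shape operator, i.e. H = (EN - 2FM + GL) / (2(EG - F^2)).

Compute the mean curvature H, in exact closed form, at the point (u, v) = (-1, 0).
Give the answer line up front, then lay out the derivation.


Answer: H = 6*sqrt(13)/169

z_u = 3/2, z_v = 0, z_uu = 3/2, z_uv = 0, z_vv = 0
E = 13/4, F = 0, G = 1; answer radicand W^2 = 13/4
unnormalised second-form numerators: l = 3/2, m = 0, n = 0; L = l/sqrt(13/4), and similarly M = m/sqrt(W^2), N = n/sqrt(W^2)
H = (E*n - 2*F*m + G*l) / (2*(EG - F^2)*sqrt(W^2)); E*n - 2*F*m + G*l = 3/2, EG - F^2 = 13/4, so H = (3/13)/sqrt(13/4)


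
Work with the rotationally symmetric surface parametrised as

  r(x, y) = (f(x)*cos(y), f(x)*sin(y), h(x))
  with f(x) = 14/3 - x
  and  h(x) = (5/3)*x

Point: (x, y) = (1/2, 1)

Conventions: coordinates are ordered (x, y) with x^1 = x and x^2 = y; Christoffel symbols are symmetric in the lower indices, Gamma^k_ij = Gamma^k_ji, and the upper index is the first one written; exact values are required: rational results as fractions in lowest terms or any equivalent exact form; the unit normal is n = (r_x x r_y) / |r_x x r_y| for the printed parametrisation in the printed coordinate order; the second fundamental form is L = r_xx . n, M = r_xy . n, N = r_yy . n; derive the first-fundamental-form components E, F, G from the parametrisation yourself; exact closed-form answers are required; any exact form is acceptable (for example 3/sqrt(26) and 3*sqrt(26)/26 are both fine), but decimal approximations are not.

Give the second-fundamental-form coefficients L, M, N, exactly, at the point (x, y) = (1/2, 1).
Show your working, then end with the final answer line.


f = 25/6, f' = -1, f'' = 0, h' = 5/3, h'' = 0
E = 34/9, F = 0, G = 625/36; answer radicand W^2 = 34/9
unnormalised second-form numerators: l = 0, m = 0, n = 125/18; L = l/sqrt(34/9), and similarly M = m/sqrt(W^2), N = n/sqrt(W^2)

Answer: L = 0, M = 0, N = 125*sqrt(34)/204


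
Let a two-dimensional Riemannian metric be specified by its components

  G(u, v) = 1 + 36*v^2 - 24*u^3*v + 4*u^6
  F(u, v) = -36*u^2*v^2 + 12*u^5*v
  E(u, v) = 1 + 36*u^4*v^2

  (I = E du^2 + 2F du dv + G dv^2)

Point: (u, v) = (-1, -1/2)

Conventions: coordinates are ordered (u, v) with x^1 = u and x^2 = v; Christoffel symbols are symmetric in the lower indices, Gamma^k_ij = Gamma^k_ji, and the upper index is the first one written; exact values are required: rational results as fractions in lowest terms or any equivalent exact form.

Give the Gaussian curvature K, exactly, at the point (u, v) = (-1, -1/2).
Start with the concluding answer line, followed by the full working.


Answer: K = -72/121

E = 10, F = -3, G = 2, EG - F^2 = 11 at the point
E_u = -36, E_v = -36, F_u = -12, F_v = 24, G_u = 12, G_v = -12
E_vv = 72, F_uv = -12, G_uu = 48
Compute both Brioschi determinants and normalise by (EG - F^2)^2.
M1 = [[-E_vv/2 + F_uv - G_uu/2, E_u/2, F_u - E_v/2], [F_v - G_u/2, E, F], [G_v/2, F, G]] = [[-72, -18, 6], [18, 10, -3], [-6, -3, 2]]; det M1 = -432
M2 = [[0, E_v/2, G_u/2], [E_v/2, E, F], [G_u/2, F, G]] = [[0, -18, 6], [-18, 10, -3], [6, -3, 2]]; det M2 = -360
det M1 - det M2 = -72; K = -72 / (11)^2 = -72/121


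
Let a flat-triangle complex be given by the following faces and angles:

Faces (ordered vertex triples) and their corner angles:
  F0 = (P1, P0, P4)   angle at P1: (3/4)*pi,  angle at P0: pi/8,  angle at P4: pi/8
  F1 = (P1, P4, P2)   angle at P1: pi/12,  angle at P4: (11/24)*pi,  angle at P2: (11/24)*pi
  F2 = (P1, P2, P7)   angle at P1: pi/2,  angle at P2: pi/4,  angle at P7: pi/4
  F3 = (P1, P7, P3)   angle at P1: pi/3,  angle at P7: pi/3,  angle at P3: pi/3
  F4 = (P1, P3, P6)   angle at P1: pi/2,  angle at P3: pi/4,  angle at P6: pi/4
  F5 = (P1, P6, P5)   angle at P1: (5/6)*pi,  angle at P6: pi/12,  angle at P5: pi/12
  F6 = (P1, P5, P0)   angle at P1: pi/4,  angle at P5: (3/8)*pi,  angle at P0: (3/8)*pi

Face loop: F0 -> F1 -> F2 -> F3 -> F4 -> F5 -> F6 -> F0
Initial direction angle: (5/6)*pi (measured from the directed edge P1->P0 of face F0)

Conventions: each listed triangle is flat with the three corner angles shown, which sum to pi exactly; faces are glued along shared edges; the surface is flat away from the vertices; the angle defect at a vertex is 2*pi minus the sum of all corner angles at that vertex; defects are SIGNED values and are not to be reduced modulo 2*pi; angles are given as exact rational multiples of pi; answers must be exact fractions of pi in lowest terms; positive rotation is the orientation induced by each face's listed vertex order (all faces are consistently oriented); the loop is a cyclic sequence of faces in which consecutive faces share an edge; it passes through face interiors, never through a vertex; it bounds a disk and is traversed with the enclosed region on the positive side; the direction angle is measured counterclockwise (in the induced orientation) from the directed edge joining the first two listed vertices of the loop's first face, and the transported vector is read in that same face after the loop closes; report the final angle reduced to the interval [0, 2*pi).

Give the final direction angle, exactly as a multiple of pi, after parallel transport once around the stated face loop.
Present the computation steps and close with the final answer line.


enclosed vertex P1: corner angles sum to (13/4)*pi, defect = 2*pi - (13/4)*pi = (-5/4)*pi
by Gauss-Bonnet the loop rotates the vector by the enclosed defect sum (positive orientation, mod 2*pi)
final angle = (5/6)*pi - (5/4)*pi = (19/12)*pi (mod 2*pi)

Answer: final direction angle = (19/12)*pi


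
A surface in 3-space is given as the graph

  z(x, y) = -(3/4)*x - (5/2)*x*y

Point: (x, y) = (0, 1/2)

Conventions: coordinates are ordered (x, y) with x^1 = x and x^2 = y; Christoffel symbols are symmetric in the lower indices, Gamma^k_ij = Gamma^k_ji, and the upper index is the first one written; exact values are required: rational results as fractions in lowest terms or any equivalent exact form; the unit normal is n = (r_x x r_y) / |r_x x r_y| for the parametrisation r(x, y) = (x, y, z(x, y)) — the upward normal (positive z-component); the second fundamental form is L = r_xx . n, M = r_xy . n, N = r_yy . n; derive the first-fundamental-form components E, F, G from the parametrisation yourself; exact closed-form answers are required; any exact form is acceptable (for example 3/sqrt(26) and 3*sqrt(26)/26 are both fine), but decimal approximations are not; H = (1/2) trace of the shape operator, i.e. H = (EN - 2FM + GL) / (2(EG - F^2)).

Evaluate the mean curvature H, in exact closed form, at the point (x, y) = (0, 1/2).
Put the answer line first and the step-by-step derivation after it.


Answer: H = 0

z_x = -2, z_y = 0, z_xx = 0, z_xy = -5/2, z_yy = 0
E = 5, F = 0, G = 1; answer radicand W^2 = 5
unnormalised second-form numerators: l = 0, m = -5/2, n = 0; L = l/sqrt(5), and similarly M = m/sqrt(W^2), N = n/sqrt(W^2)
H = (E*n - 2*F*m + G*l) / (2*(EG - F^2)*sqrt(W^2)); E*n - 2*F*m + G*l = 0, EG - F^2 = 5, so H = (0)/sqrt(5)


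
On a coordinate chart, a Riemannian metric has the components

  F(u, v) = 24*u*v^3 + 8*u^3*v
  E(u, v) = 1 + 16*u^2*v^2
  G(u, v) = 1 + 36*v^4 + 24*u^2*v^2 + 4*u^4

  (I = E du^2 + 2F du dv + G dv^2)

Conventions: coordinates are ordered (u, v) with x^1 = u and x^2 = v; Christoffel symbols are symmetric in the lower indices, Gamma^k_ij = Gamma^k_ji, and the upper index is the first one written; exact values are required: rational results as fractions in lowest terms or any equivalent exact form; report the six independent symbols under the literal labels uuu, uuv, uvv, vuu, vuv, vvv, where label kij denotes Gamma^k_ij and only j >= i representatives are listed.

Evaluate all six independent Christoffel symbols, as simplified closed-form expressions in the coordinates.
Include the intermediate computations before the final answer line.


E = 1 + 16*u^2*v^2; F = 24*u*v^3 + 8*u^3*v; G = 1 + 36*v^4 + 24*u^2*v^2 + 4*u^4
Gamma^k_ij = (1/2) g^{kl} (d_i g_jl + d_j g_il - d_l g_ij), with g^inv = (1/(EG-F^2)) [[G, -F], [-F, E]]
first partials: E_u = 32*u*v^2, E_v = 32*u^2*v, F_u = 24*v^3 + 24*u^2*v, F_v = 72*u*v^2 + 8*u^3, G_u = 48*u*v^2 + 16*u^3, G_v = 144*v^3 + 48*u^2*v
D = EG - F^2 = 1 + 36*v^4 + 40*u^2*v^2 + 4*u^4
expanded: Gamma^u_uu = (G E_u - 2F F_u + F E_v)/(2D), Gamma^u_uv = (G E_v - F G_u)/(2D), Gamma^u_vv = (2G F_v - G G_u - F G_v)/(2D), Gamma^v_uu = (2E F_u - E E_v - F E_u)/(2D), Gamma^v_uv = (E G_u - F E_v)/(2D), Gamma^v_vv = (E G_v - 2F F_v + F G_u)/(2D); substitute and cancel common factors

Answer: Gamma_uuu = 16*u*v^2/(4*u^4 + 40*u^2*v^2 + 36*v^4 + 1), Gamma_uuv = 16*u^2*v/(4*u^4 + 40*u^2*v^2 + 36*v^4 + 1), Gamma_uvv = 48*u*v^2/(4*u^4 + 40*u^2*v^2 + 36*v^4 + 1), Gamma_vuu = (8*u^2*v + 24*v^3)/(4*u^4 + 40*u^2*v^2 + 36*v^4 + 1), Gamma_vuv = (8*u^3 + 24*u*v^2)/(4*u^4 + 40*u^2*v^2 + 36*v^4 + 1), Gamma_vvv = (24*u^2*v + 72*v^3)/(4*u^4 + 40*u^2*v^2 + 36*v^4 + 1)


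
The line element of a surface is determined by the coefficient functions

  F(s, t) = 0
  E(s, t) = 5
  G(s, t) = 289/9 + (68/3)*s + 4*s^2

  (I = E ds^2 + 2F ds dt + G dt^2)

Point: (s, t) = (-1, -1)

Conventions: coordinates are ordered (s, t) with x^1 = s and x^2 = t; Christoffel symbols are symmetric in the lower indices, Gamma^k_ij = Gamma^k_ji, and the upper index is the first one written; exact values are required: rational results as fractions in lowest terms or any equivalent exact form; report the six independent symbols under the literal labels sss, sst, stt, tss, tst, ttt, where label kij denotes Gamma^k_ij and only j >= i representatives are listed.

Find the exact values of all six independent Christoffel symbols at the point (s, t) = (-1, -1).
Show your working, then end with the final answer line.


E = 5, F = 0, G = 121/9 at the point
E_s = 0, E_t = 0, F_s = 0, F_t = 0, G_s = 44/3, G_t = 0
EG - F^2 = 605/9;  g^inv = (9/605) * [[121/9, 0], [0, 5]]
first-kind symbols [ij,l] = (1/2)(d_i g_jl + d_j g_il - d_l g_ij): [ss,s] = E_s/2 = 0, [ss,t] = F_s - E_t/2 = 0, [st,s] = E_t/2 = 0, [st,t] = G_s/2 = 22/3, [tt,s] = F_t - G_s/2 = -22/3, [tt,t] = G_t/2 = 0
Gamma^s_ij = (G*[ij,s] - F*[ij,t])/(EG - F^2), Gamma^t_ij = (E*[ij,t] - F*[ij,s])/(EG - F^2)

Answer: Gamma_sss = 0, Gamma_sst = 0, Gamma_stt = -22/15, Gamma_tss = 0, Gamma_tst = 6/11, Gamma_ttt = 0


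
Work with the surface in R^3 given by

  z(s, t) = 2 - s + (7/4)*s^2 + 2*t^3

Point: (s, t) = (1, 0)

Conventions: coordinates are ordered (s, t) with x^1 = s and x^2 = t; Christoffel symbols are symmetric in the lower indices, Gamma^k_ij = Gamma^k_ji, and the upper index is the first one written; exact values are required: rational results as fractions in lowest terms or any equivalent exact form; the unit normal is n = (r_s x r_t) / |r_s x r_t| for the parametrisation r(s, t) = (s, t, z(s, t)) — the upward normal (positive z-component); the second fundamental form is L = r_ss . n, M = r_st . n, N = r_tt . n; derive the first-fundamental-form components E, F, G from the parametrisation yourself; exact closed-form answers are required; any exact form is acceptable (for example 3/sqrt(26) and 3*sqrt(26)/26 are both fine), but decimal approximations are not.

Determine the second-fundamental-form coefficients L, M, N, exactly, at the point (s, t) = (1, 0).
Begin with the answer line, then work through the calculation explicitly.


Answer: L = 7*sqrt(29)/29, M = 0, N = 0

z_s = 5/2, z_t = 0, z_ss = 7/2, z_st = 0, z_tt = 0
E = 29/4, F = 0, G = 1; answer radicand W^2 = 29/4
unnormalised second-form numerators: l = 7/2, m = 0, n = 0; L = l/sqrt(29/4), and similarly M = m/sqrt(W^2), N = n/sqrt(W^2)


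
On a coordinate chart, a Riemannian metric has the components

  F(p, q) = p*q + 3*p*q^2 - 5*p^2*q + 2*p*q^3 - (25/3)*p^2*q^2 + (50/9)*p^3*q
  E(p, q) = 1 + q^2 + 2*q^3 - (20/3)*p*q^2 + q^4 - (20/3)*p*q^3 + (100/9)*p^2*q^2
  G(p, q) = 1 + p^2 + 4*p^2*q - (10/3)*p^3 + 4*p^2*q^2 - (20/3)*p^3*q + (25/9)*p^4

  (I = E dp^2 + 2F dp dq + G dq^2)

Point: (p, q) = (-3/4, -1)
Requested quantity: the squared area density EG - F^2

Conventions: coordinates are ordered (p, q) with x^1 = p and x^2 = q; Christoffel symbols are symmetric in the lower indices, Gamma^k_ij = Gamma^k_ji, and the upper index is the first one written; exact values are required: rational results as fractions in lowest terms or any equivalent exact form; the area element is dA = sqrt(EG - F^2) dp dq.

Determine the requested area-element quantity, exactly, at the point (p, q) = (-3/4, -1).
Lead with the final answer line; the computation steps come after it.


Answer: EG - F^2 = 1865/256

E = 29/4, F = 15/32, G = 265/256; EG - F^2 = 1865/256


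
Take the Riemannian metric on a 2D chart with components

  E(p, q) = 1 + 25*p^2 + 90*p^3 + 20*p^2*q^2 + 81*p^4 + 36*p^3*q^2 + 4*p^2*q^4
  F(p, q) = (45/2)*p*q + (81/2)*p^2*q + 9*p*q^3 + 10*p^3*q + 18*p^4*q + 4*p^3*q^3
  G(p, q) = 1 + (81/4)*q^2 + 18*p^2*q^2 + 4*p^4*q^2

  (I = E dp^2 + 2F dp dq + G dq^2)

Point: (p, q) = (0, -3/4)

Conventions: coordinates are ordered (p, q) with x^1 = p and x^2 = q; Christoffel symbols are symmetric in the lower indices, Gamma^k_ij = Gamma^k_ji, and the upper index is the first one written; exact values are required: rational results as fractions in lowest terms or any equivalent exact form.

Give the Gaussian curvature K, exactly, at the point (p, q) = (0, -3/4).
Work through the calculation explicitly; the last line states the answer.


E = 1, F = 0, G = 793/64, EG - F^2 = 793/64 at the point
E_p = 0, E_q = 0, F_p = -1323/64, F_q = 0, G_p = 0, G_q = -243/8
E_qq = 0, F_pq = 603/16, G_pp = 81/4
Using the Brioschi determinant formula for K from the metric derivatives:
M1 = [[-E_qq/2 + F_pq - G_pp/2, E_p/2, F_p - E_q/2], [F_q - G_p/2, E, F], [G_q/2, F, G]] = [[441/16, 0, -1323/64], [0, 1, 0], [-243/16, 0, 793/64]]; det M1 = 441/16
M2 = [[0, E_q/2, G_p/2], [E_q/2, E, F], [G_p/2, F, G]] = [[0, 0, 0], [0, 1, 0], [0, 0, 793/64]]; det M2 = 0
det M1 - det M2 = 441/16; K = 441/16 / (793/64)^2 = 112896/628849

Answer: K = 112896/628849


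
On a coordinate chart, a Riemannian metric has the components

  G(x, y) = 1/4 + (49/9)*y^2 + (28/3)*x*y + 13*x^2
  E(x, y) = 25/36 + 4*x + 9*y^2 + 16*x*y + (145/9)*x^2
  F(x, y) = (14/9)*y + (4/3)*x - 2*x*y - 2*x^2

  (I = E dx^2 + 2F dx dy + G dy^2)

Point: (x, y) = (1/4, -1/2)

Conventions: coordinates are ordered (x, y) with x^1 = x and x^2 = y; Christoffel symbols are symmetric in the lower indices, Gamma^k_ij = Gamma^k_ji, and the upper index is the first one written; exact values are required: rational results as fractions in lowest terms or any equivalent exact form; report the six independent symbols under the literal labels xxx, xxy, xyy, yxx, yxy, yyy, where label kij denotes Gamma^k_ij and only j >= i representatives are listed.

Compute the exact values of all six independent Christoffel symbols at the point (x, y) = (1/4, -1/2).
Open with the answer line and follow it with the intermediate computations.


Answer: Gamma_xxx = 78244/74809, Gamma_xxy = -59088/74809, Gamma_xyy = -6684/74809, Gamma_yxx = 248032/74809, Gamma_yxy = 39540/74809, Gamma_yyy = -94280/74809

E = 425/144, F = -23/72, G = 181/144 at the point
E_x = 73/18, E_y = -5, F_x = 4/3, F_y = 19/18, G_x = 11/6, G_y = -28/9
EG - F^2 = 74809/20736;  g^inv = (20736/74809) * [[181/144, 23/72], [23/72, 425/144]]
first-kind symbols [ij,l] = (1/2)(d_i g_jl + d_j g_il - d_l g_ij): [xx,x] = E_x/2 = 73/36, [xx,y] = F_x - E_y/2 = 23/6, [xy,x] = E_y/2 = -5/2, [xy,y] = G_x/2 = 11/12, [yy,x] = F_y - G_x/2 = 5/36, [yy,y] = G_y/2 = -14/9
Gamma^x_ij = (G*[ij,x] - F*[ij,y])/(EG - F^2), Gamma^y_ij = (E*[ij,y] - F*[ij,x])/(EG - F^2)


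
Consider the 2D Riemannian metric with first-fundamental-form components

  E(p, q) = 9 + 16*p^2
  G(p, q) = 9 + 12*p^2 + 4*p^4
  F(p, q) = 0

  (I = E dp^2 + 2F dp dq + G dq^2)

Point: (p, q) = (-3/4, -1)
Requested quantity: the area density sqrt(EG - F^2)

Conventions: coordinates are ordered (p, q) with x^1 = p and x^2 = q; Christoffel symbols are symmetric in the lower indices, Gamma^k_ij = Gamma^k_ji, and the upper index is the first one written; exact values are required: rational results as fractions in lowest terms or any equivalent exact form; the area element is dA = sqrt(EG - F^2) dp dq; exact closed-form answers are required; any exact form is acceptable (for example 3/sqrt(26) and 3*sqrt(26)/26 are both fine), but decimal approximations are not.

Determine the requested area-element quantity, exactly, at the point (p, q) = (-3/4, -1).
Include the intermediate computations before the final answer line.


E = 18, F = 0, G = 1089/64; EG - F^2 = 9801/32

Answer: sqrt(EG - F^2) = 99*sqrt(2)/8


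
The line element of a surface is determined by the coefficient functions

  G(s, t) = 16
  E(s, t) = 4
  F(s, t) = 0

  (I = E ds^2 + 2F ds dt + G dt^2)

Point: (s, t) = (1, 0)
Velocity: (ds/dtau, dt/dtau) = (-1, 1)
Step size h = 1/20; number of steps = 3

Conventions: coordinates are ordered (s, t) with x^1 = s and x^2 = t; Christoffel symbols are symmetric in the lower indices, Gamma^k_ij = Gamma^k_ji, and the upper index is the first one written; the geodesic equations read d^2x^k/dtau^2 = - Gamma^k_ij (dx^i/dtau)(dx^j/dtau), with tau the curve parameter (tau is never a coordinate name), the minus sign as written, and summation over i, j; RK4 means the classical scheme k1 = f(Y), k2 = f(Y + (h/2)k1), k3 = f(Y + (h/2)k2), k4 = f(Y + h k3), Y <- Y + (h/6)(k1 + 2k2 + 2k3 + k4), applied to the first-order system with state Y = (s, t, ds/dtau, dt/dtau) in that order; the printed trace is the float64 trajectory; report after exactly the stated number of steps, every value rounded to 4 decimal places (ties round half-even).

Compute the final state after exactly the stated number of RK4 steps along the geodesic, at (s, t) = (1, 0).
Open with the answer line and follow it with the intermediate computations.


Answer: s = 0.8500, t = 0.1500, ds/dtau = -1.0000, dt/dtau = 1.0000

f(Y) = (ds/dtau, dt/dtau, -Gamma^s_ij Y'^i Y'^j, -Gamma^t_ij Y'^i Y'^j) with the Gammas evaluated at the stage position; h = 0.050000; intermediate values shown to 6 dp
step 0: s = 1.0000, t = 0.0000, ds/dtau = -1.0000, dt/dtau = 1.0000
step 1:
  k1: at (s, t) = (1.000000, 0.000000), (ds/dtau, dt/dtau) = (-1.000000, 1.000000); Gamma_sss = 0.000000, Gamma_sst = 0.000000, Gamma_stt = 0.000000, Gamma_tss = 0.000000, Gamma_tst = 0.000000, Gamma_ttt = 0.000000; k1 = (-1.000000, 1.000000, 0.000000, 0.000000)
  k2: at (s, t) = (0.975000, 0.025000), (ds/dtau, dt/dtau) = (-1.000000, 1.000000); Gamma_sss = 0.000000, Gamma_sst = 0.000000, Gamma_stt = 0.000000, Gamma_tss = 0.000000, Gamma_tst = 0.000000, Gamma_ttt = 0.000000; k2 = (-1.000000, 1.000000, 0.000000, 0.000000)
  k3: at (s, t) = (0.975000, 0.025000), (ds/dtau, dt/dtau) = (-1.000000, 1.000000); Gamma_sss = 0.000000, Gamma_sst = 0.000000, Gamma_stt = 0.000000, Gamma_tss = 0.000000, Gamma_tst = 0.000000, Gamma_ttt = 0.000000; k3 = (-1.000000, 1.000000, 0.000000, 0.000000)
  k4: at (s, t) = (0.950000, 0.050000), (ds/dtau, dt/dtau) = (-1.000000, 1.000000); Gamma_sss = 0.000000, Gamma_sst = 0.000000, Gamma_stt = 0.000000, Gamma_tss = 0.000000, Gamma_tst = 0.000000, Gamma_ttt = 0.000000; k4 = (-1.000000, 1.000000, 0.000000, 0.000000)
  Y <- Y + (h/6)(k1 + 2k2 + 2k3 + k4): s = 0.9500, t = 0.0500, ds/dtau = -1.0000, dt/dtau = 1.0000
step 2:
  k1: at (s, t) = (0.950000, 0.050000), (ds/dtau, dt/dtau) = (-1.000000, 1.000000); Gamma_sss = 0.000000, Gamma_sst = 0.000000, Gamma_stt = 0.000000, Gamma_tss = 0.000000, Gamma_tst = 0.000000, Gamma_ttt = 0.000000; k1 = (-1.000000, 1.000000, 0.000000, 0.000000)
  k2: at (s, t) = (0.925000, 0.075000), (ds/dtau, dt/dtau) = (-1.000000, 1.000000); Gamma_sss = 0.000000, Gamma_sst = 0.000000, Gamma_stt = 0.000000, Gamma_tss = 0.000000, Gamma_tst = 0.000000, Gamma_ttt = 0.000000; k2 = (-1.000000, 1.000000, 0.000000, 0.000000)
  k3: at (s, t) = (0.925000, 0.075000), (ds/dtau, dt/dtau) = (-1.000000, 1.000000); Gamma_sss = 0.000000, Gamma_sst = 0.000000, Gamma_stt = 0.000000, Gamma_tss = 0.000000, Gamma_tst = 0.000000, Gamma_ttt = 0.000000; k3 = (-1.000000, 1.000000, 0.000000, 0.000000)
  k4: at (s, t) = (0.900000, 0.100000), (ds/dtau, dt/dtau) = (-1.000000, 1.000000); Gamma_sss = 0.000000, Gamma_sst = 0.000000, Gamma_stt = 0.000000, Gamma_tss = 0.000000, Gamma_tst = 0.000000, Gamma_ttt = 0.000000; k4 = (-1.000000, 1.000000, 0.000000, 0.000000)
  Y <- Y + (h/6)(k1 + 2k2 + 2k3 + k4): s = 0.9000, t = 0.1000, ds/dtau = -1.0000, dt/dtau = 1.0000
step 3:
  k1: at (s, t) = (0.900000, 0.100000), (ds/dtau, dt/dtau) = (-1.000000, 1.000000); Gamma_sss = 0.000000, Gamma_sst = 0.000000, Gamma_stt = 0.000000, Gamma_tss = 0.000000, Gamma_tst = 0.000000, Gamma_ttt = 0.000000; k1 = (-1.000000, 1.000000, 0.000000, 0.000000)
  k2: at (s, t) = (0.875000, 0.125000), (ds/dtau, dt/dtau) = (-1.000000, 1.000000); Gamma_sss = 0.000000, Gamma_sst = 0.000000, Gamma_stt = 0.000000, Gamma_tss = 0.000000, Gamma_tst = 0.000000, Gamma_ttt = 0.000000; k2 = (-1.000000, 1.000000, 0.000000, 0.000000)
  k3: at (s, t) = (0.875000, 0.125000), (ds/dtau, dt/dtau) = (-1.000000, 1.000000); Gamma_sss = 0.000000, Gamma_sst = 0.000000, Gamma_stt = 0.000000, Gamma_tss = 0.000000, Gamma_tst = 0.000000, Gamma_ttt = 0.000000; k3 = (-1.000000, 1.000000, 0.000000, 0.000000)
  k4: at (s, t) = (0.850000, 0.150000), (ds/dtau, dt/dtau) = (-1.000000, 1.000000); Gamma_sss = 0.000000, Gamma_sst = 0.000000, Gamma_stt = 0.000000, Gamma_tss = 0.000000, Gamma_tst = 0.000000, Gamma_ttt = 0.000000; k4 = (-1.000000, 1.000000, 0.000000, 0.000000)
  Y <- Y + (h/6)(k1 + 2k2 + 2k3 + k4): s = 0.8500, t = 0.1500, ds/dtau = -1.0000, dt/dtau = 1.0000


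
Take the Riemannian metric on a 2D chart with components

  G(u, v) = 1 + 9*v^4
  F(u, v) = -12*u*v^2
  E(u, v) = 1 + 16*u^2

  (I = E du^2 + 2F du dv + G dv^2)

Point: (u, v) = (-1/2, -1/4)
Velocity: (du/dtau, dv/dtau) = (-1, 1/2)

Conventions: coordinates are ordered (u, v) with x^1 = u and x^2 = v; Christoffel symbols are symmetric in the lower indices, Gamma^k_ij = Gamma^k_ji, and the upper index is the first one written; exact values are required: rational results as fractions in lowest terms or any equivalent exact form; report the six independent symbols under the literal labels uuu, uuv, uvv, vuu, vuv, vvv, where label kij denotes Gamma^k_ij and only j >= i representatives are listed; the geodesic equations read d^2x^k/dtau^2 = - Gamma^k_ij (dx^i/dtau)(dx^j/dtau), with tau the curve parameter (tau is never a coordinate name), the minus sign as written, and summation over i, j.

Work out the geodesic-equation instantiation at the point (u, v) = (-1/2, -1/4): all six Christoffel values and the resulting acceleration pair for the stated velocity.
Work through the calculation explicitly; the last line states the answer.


E = 5, F = 3/8, G = 265/256 at the point
E_u = -16, E_v = 0, F_u = -3/4, F_v = -3, G_u = 0, G_v = -9/16
EG - F^2 = 1289/256;  g^inv = (256/1289) * [[265/256, -3/8], [-3/8, 5]]
first-kind symbols [ij,l] = (1/2)(d_i g_jl + d_j g_il - d_l g_ij): [uu,u] = E_u/2 = -8, [uu,v] = F_u - E_v/2 = -3/4, [uv,u] = E_v/2 = 0, [uv,v] = G_u/2 = 0, [vv,u] = F_v - G_u/2 = -3, [vv,v] = G_v/2 = -9/32
Gamma^u_ij = (G*[ij,u] - F*[ij,v])/(EG - F^2), Gamma^v_ij = (E*[ij,v] - F*[ij,u])/(EG - F^2)
Gamma_uuu = -2048/1289, Gamma_uuv = 0, Gamma_uvv = -768/1289, Gamma_vuu = -192/1289, Gamma_vuv = 0, Gamma_vvv = -72/1289
d^2u/dtau^2 = -(Gamma_uuu*(-1)^2 + 2*Gamma_uuv*(-1)*(1/2) + Gamma_uvv*(1/2)^2) = 2240/1289
d^2v/dtau^2 = -(Gamma_vuu*(-1)^2 + 2*Gamma_vuv*(-1)*(1/2) + Gamma_vvv*(1/2)^2) = 210/1289

Answer: Gamma_uuu = -2048/1289, Gamma_uuv = 0, Gamma_uvv = -768/1289, Gamma_vuu = -192/1289, Gamma_vuv = 0, Gamma_vvv = -72/1289; accelerations (d^2u/dtau^2, d^2v/dtau^2) = (2240/1289, 210/1289)


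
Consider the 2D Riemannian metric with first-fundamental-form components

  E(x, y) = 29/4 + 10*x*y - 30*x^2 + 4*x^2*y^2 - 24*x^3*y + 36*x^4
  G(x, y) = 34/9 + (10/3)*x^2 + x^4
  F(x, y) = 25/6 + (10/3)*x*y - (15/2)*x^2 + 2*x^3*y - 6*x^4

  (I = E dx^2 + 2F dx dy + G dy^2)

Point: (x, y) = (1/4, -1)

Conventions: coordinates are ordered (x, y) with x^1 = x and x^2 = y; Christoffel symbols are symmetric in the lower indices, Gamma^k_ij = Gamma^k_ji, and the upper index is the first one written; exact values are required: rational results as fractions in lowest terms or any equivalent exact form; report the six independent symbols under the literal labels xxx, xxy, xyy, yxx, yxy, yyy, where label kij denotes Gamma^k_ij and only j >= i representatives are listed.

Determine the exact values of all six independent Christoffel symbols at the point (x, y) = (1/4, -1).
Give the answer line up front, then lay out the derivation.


Answer: Gamma_xxx = -18720/15277, Gamma_xxy = 1872/15277, Gamma_xyy = 0, Gamma_yxx = -19920/15277, Gamma_yxy = 1992/15277, Gamma_yyy = 0

E = 233/64, F = 1079/384, G = 9193/2304 at the point
E_x = -65/4, E_y = 13/8, F_x = -47/6, F_y = 83/96, G_x = 83/48, G_y = 0
EG - F^2 = 15277/2304;  g^inv = (2304/15277) * [[9193/2304, -1079/384], [-1079/384, 233/64]]
first-kind symbols [ij,l] = (1/2)(d_i g_jl + d_j g_il - d_l g_ij): [xx,x] = E_x/2 = -65/8, [xx,y] = F_x - E_y/2 = -415/48, [xy,x] = E_y/2 = 13/16, [xy,y] = G_x/2 = 83/96, [yy,x] = F_y - G_x/2 = 0, [yy,y] = G_y/2 = 0
Gamma^x_ij = (G*[ij,x] - F*[ij,y])/(EG - F^2), Gamma^y_ij = (E*[ij,y] - F*[ij,x])/(EG - F^2)


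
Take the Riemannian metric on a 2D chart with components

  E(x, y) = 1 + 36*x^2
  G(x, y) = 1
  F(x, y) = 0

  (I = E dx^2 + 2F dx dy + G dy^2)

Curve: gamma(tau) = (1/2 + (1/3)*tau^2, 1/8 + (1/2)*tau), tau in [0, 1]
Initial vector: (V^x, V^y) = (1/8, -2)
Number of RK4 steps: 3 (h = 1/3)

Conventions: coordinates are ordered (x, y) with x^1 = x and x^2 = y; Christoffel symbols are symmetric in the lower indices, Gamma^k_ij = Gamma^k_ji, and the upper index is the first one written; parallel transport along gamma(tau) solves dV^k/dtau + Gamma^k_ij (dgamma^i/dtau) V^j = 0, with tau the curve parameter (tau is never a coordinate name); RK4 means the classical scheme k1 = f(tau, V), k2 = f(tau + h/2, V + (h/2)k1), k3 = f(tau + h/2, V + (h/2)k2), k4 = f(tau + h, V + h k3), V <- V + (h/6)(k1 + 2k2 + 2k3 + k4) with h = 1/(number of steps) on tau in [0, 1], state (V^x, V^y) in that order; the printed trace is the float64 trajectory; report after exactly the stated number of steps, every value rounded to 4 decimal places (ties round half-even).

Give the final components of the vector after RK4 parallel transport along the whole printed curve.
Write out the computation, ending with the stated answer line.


gamma'(tau) = ((2/3)*tau, 1/2); f(tau, V)^k = -Gamma^k_ij(gamma(tau)) gamma'^i(tau) V^j; h = 1/3; intermediate values shown to 6 dp
curve data and Christoffel symbols at the stage parameters:
  tau = 0.000000: gamma = (0.500000, 0.125000), gamma' = (0.000000, 0.500000); Gamma_xxx = 1.800000, Gamma_xxy = 0.000000, Gamma_xyy = 0.000000, Gamma_yxx = 0.000000, Gamma_yxy = 0.000000, Gamma_yyy = 0.000000
  tau = 0.166667: gamma = (0.509259, 0.208333), gamma' = (0.111111, 0.500000); Gamma_xxx = 1.773664, Gamma_xxy = 0.000000, Gamma_xyy = 0.000000, Gamma_yxx = 0.000000, Gamma_yxy = 0.000000, Gamma_yyy = 0.000000
  tau = 0.333333: gamma = (0.537037, 0.291667), gamma' = (0.222222, 0.500000); Gamma_xxx = 1.698482, Gamma_xxy = 0.000000, Gamma_xyy = 0.000000, Gamma_yxx = 0.000000, Gamma_yxy = 0.000000, Gamma_yyy = 0.000000
  tau = 0.500000: gamma = (0.583333, 0.375000), gamma' = (0.333333, 0.500000); Gamma_xxx = 1.584906, Gamma_xxy = 0.000000, Gamma_xyy = 0.000000, Gamma_yxx = 0.000000, Gamma_yxy = 0.000000, Gamma_yyy = 0.000000
  tau = 0.666667: gamma = (0.648148, 0.458333), gamma' = (0.444444, 0.500000); Gamma_xxx = 1.447167, Gamma_xxy = 0.000000, Gamma_xyy = 0.000000, Gamma_yxx = 0.000000, Gamma_yxy = 0.000000, Gamma_yyy = 0.000000
  tau = 0.833333: gamma = (0.731481, 0.541667), gamma' = (0.555556, 0.500000); Gamma_xxx = 1.299619, Gamma_xxy = 0.000000, Gamma_xyy = 0.000000, Gamma_yxx = 0.000000, Gamma_yxy = 0.000000, Gamma_yyy = 0.000000
  tau = 1.000000: gamma = (0.833333, 0.625000), gamma' = (0.666667, 0.500000); Gamma_xxx = 1.153846, Gamma_xxy = 0.000000, Gamma_xyy = 0.000000, Gamma_yxx = 0.000000, Gamma_yxy = 0.000000, Gamma_yyy = 0.000000
step 0: V^x = 0.1250, V^y = -2.0000
step 1: k1 = (0.000000, 0.000000), k2 = (-0.024634, 0.000000), k3 = (-0.023825, 0.000000), k4 = (-0.044183, 0.000000); V <- V + (h/6)(k1 + 2k2 + 2k3 + k4): V^x = 0.1172, V^y = -2.0000
step 2: k1 = (-0.044221, 0.000000), k2 = (-0.058003, 0.000000), k3 = (-0.056789, 0.000000), k4 = (-0.063181, 0.000000); V <- V + (h/6)(k1 + 2k2 + 2k3 + k4): V^x = 0.0984, V^y = -2.0000
step 3: k1 = (-0.063315, 0.000000), k2 = (-0.063455, 0.000000), k3 = (-0.063439, 0.000000), k4 = (-0.059456, 0.000000); V <- V + (h/6)(k1 + 2k2 + 2k3 + k4): V^x = 0.0775, V^y = -2.0000

Answer: V^x = 0.0775, V^y = -2.0000
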